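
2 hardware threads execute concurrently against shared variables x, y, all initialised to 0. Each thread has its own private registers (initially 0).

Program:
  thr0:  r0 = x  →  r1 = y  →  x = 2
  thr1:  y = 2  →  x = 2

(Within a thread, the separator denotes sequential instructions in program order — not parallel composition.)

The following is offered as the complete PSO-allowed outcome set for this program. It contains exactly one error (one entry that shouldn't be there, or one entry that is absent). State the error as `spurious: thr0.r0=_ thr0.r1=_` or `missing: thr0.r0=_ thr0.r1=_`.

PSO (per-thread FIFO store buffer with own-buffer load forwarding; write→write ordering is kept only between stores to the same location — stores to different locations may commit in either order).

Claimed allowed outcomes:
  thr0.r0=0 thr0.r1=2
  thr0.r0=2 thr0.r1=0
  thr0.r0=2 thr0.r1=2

outcome vector order: (thr0.r0,thr0.r1)
under PSO → <0 0>; <0 2>; <2 0>; <2 2>
PSO∖claimed = {<0 0>}

missing: thr0.r0=0 thr0.r1=0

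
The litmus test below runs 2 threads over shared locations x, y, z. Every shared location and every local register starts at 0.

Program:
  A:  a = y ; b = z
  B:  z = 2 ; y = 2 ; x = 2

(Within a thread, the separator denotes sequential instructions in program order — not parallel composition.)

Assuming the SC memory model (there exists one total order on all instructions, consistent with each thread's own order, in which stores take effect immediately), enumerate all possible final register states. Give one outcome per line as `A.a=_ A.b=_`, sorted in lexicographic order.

outcome vector order: (A.a,A.b)
|SC outcomes| = 3

A.a=0 A.b=0
A.a=0 A.b=2
A.a=2 A.b=2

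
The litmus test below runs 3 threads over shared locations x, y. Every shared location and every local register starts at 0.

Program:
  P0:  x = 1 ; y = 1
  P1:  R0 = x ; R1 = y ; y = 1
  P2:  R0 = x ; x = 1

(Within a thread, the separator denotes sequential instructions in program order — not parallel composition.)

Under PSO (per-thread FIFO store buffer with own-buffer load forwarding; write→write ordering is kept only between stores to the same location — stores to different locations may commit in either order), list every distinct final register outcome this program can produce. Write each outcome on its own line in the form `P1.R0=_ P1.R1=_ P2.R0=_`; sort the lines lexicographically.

P1.R0=0 P1.R1=0 P2.R0=0
P1.R0=0 P1.R1=0 P2.R0=1
P1.R0=0 P1.R1=1 P2.R0=0
P1.R0=0 P1.R1=1 P2.R0=1
P1.R0=1 P1.R1=0 P2.R0=0
P1.R0=1 P1.R1=0 P2.R0=1
P1.R0=1 P1.R1=1 P2.R0=0
P1.R0=1 P1.R1=1 P2.R0=1

outcome vector order: (P1.R0,P1.R1,P2.R0)
|PSO outcomes| = 8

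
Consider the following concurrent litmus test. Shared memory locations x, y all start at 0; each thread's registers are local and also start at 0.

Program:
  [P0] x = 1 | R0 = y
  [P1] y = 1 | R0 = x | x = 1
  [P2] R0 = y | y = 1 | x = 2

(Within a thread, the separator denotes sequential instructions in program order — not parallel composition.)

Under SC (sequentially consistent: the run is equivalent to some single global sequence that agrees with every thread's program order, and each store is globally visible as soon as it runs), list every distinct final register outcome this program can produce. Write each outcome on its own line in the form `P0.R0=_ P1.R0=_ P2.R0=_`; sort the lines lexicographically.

outcome vector order: (P0.R0,P1.R0,P2.R0)
|SC outcomes| = 10

P0.R0=0 P1.R0=1 P2.R0=0
P0.R0=0 P1.R0=1 P2.R0=1
P0.R0=0 P1.R0=2 P2.R0=0
P0.R0=0 P1.R0=2 P2.R0=1
P0.R0=1 P1.R0=0 P2.R0=0
P0.R0=1 P1.R0=0 P2.R0=1
P0.R0=1 P1.R0=1 P2.R0=0
P0.R0=1 P1.R0=1 P2.R0=1
P0.R0=1 P1.R0=2 P2.R0=0
P0.R0=1 P1.R0=2 P2.R0=1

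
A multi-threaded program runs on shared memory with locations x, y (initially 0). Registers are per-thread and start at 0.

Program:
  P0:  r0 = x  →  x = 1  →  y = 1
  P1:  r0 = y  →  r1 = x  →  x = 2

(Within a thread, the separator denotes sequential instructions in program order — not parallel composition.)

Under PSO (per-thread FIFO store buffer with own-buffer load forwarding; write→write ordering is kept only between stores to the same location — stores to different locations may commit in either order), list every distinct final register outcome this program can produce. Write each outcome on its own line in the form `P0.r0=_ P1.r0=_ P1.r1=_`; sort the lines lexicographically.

P0.r0=0 P1.r0=0 P1.r1=0
P0.r0=0 P1.r0=0 P1.r1=1
P0.r0=0 P1.r0=1 P1.r1=0
P0.r0=0 P1.r0=1 P1.r1=1
P0.r0=2 P1.r0=0 P1.r1=0

outcome vector order: (P0.r0,P1.r0,P1.r1)
|PSO outcomes| = 5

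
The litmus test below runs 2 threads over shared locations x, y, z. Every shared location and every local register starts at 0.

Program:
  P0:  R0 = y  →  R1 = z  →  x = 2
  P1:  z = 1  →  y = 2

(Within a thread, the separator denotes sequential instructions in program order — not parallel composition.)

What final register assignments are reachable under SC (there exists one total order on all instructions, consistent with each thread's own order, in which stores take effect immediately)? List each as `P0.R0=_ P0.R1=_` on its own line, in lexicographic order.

P0.R0=0 P0.R1=0
P0.R0=0 P0.R1=1
P0.R0=2 P0.R1=1

outcome vector order: (P0.R0,P0.R1)
|SC outcomes| = 3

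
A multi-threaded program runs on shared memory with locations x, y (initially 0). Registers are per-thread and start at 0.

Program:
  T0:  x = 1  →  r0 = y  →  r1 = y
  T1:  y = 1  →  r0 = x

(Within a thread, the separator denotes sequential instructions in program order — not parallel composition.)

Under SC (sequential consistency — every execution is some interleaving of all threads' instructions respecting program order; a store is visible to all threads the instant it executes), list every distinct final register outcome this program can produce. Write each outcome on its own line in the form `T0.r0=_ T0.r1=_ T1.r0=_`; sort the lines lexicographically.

T0.r0=0 T0.r1=0 T1.r0=1
T0.r0=0 T0.r1=1 T1.r0=1
T0.r0=1 T0.r1=1 T1.r0=0
T0.r0=1 T0.r1=1 T1.r0=1

outcome vector order: (T0.r0,T0.r1,T1.r0)
|SC outcomes| = 4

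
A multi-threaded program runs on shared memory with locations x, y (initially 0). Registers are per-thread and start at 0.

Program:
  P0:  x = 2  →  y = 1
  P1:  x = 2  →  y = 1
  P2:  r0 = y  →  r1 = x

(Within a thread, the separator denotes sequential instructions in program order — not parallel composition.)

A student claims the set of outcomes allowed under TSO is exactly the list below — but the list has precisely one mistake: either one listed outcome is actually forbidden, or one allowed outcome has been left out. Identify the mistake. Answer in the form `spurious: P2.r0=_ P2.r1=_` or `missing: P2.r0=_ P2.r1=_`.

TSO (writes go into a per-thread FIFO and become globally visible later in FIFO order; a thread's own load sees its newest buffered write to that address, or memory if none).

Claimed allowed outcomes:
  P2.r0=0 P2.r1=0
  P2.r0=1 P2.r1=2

outcome vector order: (P2.r0,P2.r1)
TSO (3): 00; 02; 12
TSO∖claimed = {02}

missing: P2.r0=0 P2.r1=2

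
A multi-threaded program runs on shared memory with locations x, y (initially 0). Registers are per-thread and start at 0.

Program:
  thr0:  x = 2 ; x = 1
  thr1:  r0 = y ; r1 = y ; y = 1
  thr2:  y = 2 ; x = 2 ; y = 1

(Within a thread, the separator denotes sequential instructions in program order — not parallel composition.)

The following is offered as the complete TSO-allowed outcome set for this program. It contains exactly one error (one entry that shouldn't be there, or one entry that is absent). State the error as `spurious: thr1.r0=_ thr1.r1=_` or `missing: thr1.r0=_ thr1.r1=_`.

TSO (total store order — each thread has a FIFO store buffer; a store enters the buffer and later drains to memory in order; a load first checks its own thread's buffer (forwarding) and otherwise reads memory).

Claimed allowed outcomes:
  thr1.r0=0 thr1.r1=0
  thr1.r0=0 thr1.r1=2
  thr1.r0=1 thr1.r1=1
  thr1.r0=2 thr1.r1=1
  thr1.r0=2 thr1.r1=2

outcome vector order: (thr1.r0,thr1.r1)
under TSO → <0 0> <0 1> <0 2> <1 1> <2 1> <2 2>
TSO∖claimed = {<0 1>}

missing: thr1.r0=0 thr1.r1=1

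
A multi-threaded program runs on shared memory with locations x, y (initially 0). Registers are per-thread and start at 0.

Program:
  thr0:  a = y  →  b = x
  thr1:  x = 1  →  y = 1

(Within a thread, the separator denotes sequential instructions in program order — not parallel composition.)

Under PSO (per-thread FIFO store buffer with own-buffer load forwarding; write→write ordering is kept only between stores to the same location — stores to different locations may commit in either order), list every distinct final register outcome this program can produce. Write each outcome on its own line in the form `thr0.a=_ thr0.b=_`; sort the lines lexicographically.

thr0.a=0 thr0.b=0
thr0.a=0 thr0.b=1
thr0.a=1 thr0.b=0
thr0.a=1 thr0.b=1

outcome vector order: (thr0.a,thr0.b)
|PSO outcomes| = 4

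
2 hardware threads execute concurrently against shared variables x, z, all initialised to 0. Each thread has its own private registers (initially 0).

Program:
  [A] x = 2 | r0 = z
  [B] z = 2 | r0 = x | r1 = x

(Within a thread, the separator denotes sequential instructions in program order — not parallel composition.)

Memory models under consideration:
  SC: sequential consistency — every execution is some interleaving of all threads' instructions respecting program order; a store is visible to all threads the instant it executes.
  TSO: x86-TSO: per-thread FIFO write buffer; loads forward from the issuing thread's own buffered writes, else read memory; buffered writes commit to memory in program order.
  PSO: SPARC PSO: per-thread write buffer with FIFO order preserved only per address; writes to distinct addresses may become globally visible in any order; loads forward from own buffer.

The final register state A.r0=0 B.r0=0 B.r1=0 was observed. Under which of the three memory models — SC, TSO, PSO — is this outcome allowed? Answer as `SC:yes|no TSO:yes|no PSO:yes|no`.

SC:no TSO:yes PSO:yes

outcome vector order: (A.r0,B.r0,B.r1)
SC: 4 outcomes — {022, 200, 202, 222}
TSO: 6 outcomes — {000, 002, 022, 200, 202, 222}
PSO: 6 outcomes — {000, 002, 022, 200, 202, 222}
target 000 ∈ {TSO,PSO}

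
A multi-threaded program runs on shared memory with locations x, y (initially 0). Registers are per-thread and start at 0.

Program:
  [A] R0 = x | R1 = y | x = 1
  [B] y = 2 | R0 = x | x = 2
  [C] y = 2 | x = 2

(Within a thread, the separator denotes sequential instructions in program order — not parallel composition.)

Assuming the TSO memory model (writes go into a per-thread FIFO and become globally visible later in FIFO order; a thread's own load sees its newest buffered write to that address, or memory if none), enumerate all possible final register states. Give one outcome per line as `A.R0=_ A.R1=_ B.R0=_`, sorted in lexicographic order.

A.R0=0 A.R1=0 B.R0=0
A.R0=0 A.R1=0 B.R0=1
A.R0=0 A.R1=0 B.R0=2
A.R0=0 A.R1=2 B.R0=0
A.R0=0 A.R1=2 B.R0=1
A.R0=0 A.R1=2 B.R0=2
A.R0=2 A.R1=2 B.R0=0
A.R0=2 A.R1=2 B.R0=1
A.R0=2 A.R1=2 B.R0=2

outcome vector order: (A.R0,A.R1,B.R0)
|TSO outcomes| = 9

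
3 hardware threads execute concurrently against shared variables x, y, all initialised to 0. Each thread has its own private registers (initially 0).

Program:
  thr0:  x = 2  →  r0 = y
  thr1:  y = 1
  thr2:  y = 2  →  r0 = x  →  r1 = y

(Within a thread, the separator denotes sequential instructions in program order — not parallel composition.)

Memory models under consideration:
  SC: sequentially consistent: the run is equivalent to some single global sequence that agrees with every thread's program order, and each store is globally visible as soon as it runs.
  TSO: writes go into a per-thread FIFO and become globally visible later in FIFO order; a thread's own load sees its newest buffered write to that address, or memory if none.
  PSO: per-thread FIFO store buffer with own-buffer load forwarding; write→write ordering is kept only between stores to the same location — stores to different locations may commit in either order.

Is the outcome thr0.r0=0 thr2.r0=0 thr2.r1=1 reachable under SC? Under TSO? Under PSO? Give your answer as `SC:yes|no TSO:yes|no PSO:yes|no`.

outcome vector order: (thr0.r0,thr2.r0,thr2.r1)
SC: 10 outcomes — {<0 2 1>, <0 2 2>, <1 0 1>, <1 0 2>, <1 2 1>, <1 2 2>, <2 0 1>, <2 0 2>, <2 2 1>, <2 2 2>}
TSO: 12 outcomes — {<0 0 1>, <0 0 2>, <0 2 1>, <0 2 2>, <1 0 1>, <1 0 2>, <1 2 1>, <1 2 2>, <2 0 1>, <2 0 2>, <2 2 1>, <2 2 2>}
PSO: 12 outcomes — {<0 0 1>, <0 0 2>, <0 2 1>, <0 2 2>, <1 0 1>, <1 0 2>, <1 2 1>, <1 2 2>, <2 0 1>, <2 0 2>, <2 2 1>, <2 2 2>}
target <0 0 1> ∈ {TSO,PSO}

SC:no TSO:yes PSO:yes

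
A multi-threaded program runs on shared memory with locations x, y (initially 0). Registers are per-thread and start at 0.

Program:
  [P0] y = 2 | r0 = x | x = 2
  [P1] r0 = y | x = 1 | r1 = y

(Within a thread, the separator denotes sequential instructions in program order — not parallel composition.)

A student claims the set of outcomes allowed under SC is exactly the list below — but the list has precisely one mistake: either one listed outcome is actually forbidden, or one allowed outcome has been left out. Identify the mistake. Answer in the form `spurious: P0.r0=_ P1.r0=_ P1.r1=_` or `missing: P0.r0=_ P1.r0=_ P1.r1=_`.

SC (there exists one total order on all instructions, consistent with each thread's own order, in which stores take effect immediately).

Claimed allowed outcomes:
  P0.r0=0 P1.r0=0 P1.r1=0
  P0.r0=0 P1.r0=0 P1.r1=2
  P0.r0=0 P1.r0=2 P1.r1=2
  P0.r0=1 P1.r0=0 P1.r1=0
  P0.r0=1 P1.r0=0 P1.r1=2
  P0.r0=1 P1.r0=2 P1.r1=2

spurious: P0.r0=0 P1.r0=0 P1.r1=0

outcome vector order: (P0.r0,P1.r0,P1.r1)
SC (5): <0 0 2>, <0 2 2>, <1 0 0>, <1 0 2>, <1 2 2>
claimed∖SC = {<0 0 0>}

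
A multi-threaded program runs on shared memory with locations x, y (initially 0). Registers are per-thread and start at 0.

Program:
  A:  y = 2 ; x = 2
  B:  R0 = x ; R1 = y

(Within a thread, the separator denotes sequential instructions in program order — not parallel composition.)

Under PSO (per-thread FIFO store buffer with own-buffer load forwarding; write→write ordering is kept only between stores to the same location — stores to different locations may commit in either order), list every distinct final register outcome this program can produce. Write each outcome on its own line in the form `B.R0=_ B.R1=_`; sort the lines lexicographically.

outcome vector order: (B.R0,B.R1)
|PSO outcomes| = 4

B.R0=0 B.R1=0
B.R0=0 B.R1=2
B.R0=2 B.R1=0
B.R0=2 B.R1=2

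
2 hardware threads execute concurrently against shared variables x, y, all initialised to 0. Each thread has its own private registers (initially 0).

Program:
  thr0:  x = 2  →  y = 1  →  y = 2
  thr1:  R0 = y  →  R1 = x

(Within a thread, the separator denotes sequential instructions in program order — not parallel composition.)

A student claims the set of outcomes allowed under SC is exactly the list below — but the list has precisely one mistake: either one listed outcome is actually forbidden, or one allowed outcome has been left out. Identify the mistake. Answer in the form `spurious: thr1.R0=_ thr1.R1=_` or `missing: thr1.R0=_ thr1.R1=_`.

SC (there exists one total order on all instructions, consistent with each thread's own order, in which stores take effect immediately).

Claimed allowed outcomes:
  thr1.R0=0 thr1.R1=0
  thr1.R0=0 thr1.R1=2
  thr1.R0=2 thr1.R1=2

outcome vector order: (thr1.R0,thr1.R1)
under SC → 00, 02, 12, 22
SC∖claimed = {12}

missing: thr1.R0=1 thr1.R1=2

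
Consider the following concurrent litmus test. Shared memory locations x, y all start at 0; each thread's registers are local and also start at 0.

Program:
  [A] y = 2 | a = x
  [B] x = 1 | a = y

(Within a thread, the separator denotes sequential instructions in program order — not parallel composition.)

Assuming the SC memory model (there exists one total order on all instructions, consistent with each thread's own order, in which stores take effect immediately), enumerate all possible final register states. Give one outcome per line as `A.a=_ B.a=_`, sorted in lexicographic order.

outcome vector order: (A.a,B.a)
|SC outcomes| = 3

A.a=0 B.a=2
A.a=1 B.a=0
A.a=1 B.a=2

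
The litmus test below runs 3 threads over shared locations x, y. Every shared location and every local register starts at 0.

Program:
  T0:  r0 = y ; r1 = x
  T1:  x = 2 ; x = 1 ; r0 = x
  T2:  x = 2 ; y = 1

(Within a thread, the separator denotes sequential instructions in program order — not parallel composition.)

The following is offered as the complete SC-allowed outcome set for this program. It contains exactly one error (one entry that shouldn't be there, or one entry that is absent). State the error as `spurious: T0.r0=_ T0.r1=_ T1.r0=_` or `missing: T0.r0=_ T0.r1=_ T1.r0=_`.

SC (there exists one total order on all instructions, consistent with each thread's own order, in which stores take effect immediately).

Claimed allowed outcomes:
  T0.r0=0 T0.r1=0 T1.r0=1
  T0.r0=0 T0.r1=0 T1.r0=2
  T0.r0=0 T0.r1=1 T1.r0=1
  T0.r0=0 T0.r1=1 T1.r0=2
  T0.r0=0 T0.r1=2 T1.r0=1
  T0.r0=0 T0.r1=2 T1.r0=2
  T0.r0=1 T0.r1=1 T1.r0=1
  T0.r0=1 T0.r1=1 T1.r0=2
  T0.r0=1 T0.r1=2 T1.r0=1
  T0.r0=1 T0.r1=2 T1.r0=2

outcome vector order: (T0.r0,T0.r1,T1.r0)
under SC → 001; 002; 011; 012; 021; 022; 111; 121; 122
claimed∖SC = {112}

spurious: T0.r0=1 T0.r1=1 T1.r0=2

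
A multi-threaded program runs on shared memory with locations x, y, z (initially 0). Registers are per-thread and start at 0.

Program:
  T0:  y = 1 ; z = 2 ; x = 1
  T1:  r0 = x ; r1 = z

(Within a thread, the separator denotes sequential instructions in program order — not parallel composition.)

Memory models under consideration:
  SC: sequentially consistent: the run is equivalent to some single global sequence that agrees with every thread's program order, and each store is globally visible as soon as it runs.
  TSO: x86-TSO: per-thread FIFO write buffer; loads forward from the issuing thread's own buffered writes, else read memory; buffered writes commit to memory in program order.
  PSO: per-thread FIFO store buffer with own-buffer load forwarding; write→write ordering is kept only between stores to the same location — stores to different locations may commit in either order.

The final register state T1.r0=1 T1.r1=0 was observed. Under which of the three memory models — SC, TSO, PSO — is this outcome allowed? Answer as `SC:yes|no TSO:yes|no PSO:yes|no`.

SC:no TSO:no PSO:yes

outcome vector order: (T1.r0,T1.r1)
under SC → <0 0>, <0 2>, <1 2>
under TSO → <0 0>, <0 2>, <1 2>
under PSO → <0 0>, <0 2>, <1 0>, <1 2>
target <1 0> ∈ {PSO}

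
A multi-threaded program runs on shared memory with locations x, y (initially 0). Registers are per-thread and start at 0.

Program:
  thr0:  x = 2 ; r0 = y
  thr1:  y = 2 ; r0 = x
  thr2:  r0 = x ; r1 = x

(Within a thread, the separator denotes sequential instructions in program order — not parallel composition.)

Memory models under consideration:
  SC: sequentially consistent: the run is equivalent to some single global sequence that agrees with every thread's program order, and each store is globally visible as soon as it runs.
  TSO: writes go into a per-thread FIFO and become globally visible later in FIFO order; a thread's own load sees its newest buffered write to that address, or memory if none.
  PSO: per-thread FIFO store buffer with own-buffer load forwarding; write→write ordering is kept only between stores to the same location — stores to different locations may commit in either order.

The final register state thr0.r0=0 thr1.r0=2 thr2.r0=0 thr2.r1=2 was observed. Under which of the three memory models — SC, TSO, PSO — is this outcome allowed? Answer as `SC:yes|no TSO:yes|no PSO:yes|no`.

outcome vector order: (thr0.r0,thr1.r0,thr2.r0,thr2.r1)
SC (9): <0 2 0 0>; <0 2 0 2>; <0 2 2 2>; <2 0 0 0>; <2 0 0 2>; <2 0 2 2>; <2 2 0 0>; <2 2 0 2>; <2 2 2 2>
TSO (12): <0 0 0 0>; <0 0 0 2>; <0 0 2 2>; <0 2 0 0>; <0 2 0 2>; <0 2 2 2>; <2 0 0 0>; <2 0 0 2>; <2 0 2 2>; <2 2 0 0>; <2 2 0 2>; <2 2 2 2>
PSO (12): <0 0 0 0>; <0 0 0 2>; <0 0 2 2>; <0 2 0 0>; <0 2 0 2>; <0 2 2 2>; <2 0 0 0>; <2 0 0 2>; <2 0 2 2>; <2 2 0 0>; <2 2 0 2>; <2 2 2 2>
target <0 2 0 2> ∈ {SC,TSO,PSO}

SC:yes TSO:yes PSO:yes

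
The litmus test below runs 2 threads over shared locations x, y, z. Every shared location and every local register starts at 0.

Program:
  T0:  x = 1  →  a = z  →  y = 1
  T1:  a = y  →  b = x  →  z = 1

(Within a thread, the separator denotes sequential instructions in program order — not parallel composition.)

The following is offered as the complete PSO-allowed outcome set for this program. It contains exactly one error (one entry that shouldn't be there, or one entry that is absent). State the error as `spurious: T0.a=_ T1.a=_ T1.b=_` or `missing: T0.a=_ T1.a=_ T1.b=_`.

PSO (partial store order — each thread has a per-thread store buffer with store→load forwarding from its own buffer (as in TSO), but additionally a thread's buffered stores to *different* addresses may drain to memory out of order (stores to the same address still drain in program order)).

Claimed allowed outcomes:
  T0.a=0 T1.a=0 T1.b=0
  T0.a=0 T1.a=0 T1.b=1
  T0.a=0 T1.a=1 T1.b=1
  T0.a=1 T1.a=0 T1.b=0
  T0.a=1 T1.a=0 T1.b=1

outcome vector order: (T0.a,T1.a,T1.b)
PSO (6): (0,0,0); (0,0,1); (0,1,0); (0,1,1); (1,0,0); (1,0,1)
PSO∖claimed = {(0,1,0)}

missing: T0.a=0 T1.a=1 T1.b=0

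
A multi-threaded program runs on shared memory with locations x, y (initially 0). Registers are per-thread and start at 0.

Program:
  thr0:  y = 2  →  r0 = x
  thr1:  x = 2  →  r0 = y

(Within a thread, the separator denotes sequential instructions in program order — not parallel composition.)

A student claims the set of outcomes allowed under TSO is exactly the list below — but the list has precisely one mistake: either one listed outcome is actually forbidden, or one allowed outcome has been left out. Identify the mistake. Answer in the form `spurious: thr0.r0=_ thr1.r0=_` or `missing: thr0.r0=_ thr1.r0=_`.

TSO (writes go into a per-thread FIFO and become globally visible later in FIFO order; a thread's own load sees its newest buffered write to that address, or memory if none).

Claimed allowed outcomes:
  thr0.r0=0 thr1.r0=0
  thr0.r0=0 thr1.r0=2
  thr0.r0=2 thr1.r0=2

outcome vector order: (thr0.r0,thr1.r0)
TSO: 4 outcomes — {00 02 20 22}
TSO∖claimed = {20}

missing: thr0.r0=2 thr1.r0=0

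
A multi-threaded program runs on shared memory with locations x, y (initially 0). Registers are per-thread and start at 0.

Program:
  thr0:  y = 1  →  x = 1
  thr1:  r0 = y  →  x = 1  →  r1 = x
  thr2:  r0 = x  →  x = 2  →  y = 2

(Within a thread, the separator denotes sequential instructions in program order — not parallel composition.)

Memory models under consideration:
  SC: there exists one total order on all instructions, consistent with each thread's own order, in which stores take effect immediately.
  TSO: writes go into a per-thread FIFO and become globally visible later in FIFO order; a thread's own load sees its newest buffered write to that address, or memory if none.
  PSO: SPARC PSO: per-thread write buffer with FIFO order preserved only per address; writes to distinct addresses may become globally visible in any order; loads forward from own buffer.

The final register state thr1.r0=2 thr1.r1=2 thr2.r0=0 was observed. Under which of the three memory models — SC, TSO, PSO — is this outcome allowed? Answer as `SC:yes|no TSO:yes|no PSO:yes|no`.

SC:no TSO:no PSO:yes

outcome vector order: (thr1.r0,thr1.r1,thr2.r0)
under SC → 0/1/0, 0/1/1, 0/2/0, 0/2/1, 1/1/0, 1/1/1, 1/2/0, 1/2/1, 2/1/0, 2/1/1
under TSO → 0/1/0, 0/1/1, 0/2/0, 0/2/1, 1/1/0, 1/1/1, 1/2/0, 1/2/1, 2/1/0, 2/1/1
under PSO → 0/1/0, 0/1/1, 0/2/0, 0/2/1, 1/1/0, 1/1/1, 1/2/0, 1/2/1, 2/1/0, 2/1/1, 2/2/0, 2/2/1
target 2/2/0 ∈ {PSO}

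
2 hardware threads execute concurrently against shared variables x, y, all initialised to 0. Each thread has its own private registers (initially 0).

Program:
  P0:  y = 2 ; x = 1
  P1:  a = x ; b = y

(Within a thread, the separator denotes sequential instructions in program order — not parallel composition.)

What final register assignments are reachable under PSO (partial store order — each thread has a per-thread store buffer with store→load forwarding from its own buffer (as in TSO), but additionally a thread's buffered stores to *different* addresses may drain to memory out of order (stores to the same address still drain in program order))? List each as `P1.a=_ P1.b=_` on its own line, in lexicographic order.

P1.a=0 P1.b=0
P1.a=0 P1.b=2
P1.a=1 P1.b=0
P1.a=1 P1.b=2

outcome vector order: (P1.a,P1.b)
|PSO outcomes| = 4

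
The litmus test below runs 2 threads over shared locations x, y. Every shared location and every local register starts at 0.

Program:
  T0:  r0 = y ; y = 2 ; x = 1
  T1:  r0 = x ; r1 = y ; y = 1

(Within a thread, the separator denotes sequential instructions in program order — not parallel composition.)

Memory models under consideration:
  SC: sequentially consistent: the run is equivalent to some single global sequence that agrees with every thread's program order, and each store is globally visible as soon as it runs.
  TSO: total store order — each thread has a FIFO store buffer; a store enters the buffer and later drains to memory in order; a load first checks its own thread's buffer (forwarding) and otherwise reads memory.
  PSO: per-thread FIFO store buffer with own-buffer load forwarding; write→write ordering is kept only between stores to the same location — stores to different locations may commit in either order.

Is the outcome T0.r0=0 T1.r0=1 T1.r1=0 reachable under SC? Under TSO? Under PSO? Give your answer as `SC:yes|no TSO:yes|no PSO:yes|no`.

outcome vector order: (T0.r0,T1.r0,T1.r1)
[SC] allowed = {000 002 012 100}
[TSO] allowed = {000 002 012 100}
[PSO] allowed = {000 002 010 012 100}
target 010 ∈ {PSO}

SC:no TSO:no PSO:yes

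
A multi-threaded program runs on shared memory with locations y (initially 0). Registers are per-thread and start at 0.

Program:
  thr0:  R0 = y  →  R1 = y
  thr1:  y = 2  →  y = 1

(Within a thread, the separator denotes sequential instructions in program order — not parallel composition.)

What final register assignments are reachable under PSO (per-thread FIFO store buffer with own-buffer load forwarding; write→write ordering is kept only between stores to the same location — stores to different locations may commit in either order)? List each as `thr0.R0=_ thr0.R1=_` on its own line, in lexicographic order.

thr0.R0=0 thr0.R1=0
thr0.R0=0 thr0.R1=1
thr0.R0=0 thr0.R1=2
thr0.R0=1 thr0.R1=1
thr0.R0=2 thr0.R1=1
thr0.R0=2 thr0.R1=2

outcome vector order: (thr0.R0,thr0.R1)
|PSO outcomes| = 6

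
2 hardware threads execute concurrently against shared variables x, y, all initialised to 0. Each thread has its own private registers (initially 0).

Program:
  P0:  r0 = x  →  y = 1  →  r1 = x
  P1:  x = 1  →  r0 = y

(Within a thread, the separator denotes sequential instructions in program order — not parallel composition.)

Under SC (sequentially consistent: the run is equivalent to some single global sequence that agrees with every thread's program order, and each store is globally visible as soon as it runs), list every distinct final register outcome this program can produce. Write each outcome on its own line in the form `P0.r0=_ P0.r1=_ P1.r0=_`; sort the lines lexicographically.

outcome vector order: (P0.r0,P0.r1,P1.r0)
|SC outcomes| = 5

P0.r0=0 P0.r1=0 P1.r0=1
P0.r0=0 P0.r1=1 P1.r0=0
P0.r0=0 P0.r1=1 P1.r0=1
P0.r0=1 P0.r1=1 P1.r0=0
P0.r0=1 P0.r1=1 P1.r0=1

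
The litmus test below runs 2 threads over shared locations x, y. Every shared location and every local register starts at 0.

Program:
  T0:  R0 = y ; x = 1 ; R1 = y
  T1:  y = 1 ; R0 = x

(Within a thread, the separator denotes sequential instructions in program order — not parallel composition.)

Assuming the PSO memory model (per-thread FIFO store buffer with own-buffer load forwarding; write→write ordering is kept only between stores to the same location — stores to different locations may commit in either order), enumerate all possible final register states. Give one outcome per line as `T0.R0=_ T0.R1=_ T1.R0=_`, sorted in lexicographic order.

T0.R0=0 T0.R1=0 T1.R0=0
T0.R0=0 T0.R1=0 T1.R0=1
T0.R0=0 T0.R1=1 T1.R0=0
T0.R0=0 T0.R1=1 T1.R0=1
T0.R0=1 T0.R1=1 T1.R0=0
T0.R0=1 T0.R1=1 T1.R0=1

outcome vector order: (T0.R0,T0.R1,T1.R0)
|PSO outcomes| = 6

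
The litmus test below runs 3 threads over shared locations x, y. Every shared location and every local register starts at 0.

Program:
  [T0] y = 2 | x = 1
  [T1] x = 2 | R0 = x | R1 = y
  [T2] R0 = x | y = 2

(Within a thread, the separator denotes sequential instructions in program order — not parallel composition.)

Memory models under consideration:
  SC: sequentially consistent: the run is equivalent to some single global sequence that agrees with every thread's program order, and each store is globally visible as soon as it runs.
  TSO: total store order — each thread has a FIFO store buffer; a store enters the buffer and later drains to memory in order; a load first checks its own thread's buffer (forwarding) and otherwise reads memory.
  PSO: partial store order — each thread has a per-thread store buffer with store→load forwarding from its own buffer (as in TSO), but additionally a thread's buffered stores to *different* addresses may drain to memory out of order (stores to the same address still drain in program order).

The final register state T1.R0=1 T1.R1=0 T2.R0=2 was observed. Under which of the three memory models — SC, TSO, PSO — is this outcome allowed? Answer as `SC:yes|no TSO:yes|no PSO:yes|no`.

outcome vector order: (T1.R0,T1.R1,T2.R0)
[SC] allowed = {(1,2,0); (1,2,1); (1,2,2); (2,0,0); (2,0,1); (2,0,2); (2,2,0); (2,2,1); (2,2,2)}
[TSO] allowed = {(1,2,0); (1,2,1); (1,2,2); (2,0,0); (2,0,1); (2,0,2); (2,2,0); (2,2,1); (2,2,2)}
[PSO] allowed = {(1,0,0); (1,0,1); (1,0,2); (1,2,0); (1,2,1); (1,2,2); (2,0,0); (2,0,1); (2,0,2); (2,2,0); (2,2,1); (2,2,2)}
target (1,0,2) ∈ {PSO}

SC:no TSO:no PSO:yes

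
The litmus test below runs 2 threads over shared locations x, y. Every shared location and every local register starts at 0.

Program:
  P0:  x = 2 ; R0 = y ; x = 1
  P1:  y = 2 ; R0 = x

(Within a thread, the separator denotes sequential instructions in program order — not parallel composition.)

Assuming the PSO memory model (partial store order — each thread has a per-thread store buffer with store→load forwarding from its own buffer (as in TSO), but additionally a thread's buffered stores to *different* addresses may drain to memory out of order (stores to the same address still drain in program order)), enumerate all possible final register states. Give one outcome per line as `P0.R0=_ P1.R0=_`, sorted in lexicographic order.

P0.R0=0 P1.R0=0
P0.R0=0 P1.R0=1
P0.R0=0 P1.R0=2
P0.R0=2 P1.R0=0
P0.R0=2 P1.R0=1
P0.R0=2 P1.R0=2

outcome vector order: (P0.R0,P1.R0)
|PSO outcomes| = 6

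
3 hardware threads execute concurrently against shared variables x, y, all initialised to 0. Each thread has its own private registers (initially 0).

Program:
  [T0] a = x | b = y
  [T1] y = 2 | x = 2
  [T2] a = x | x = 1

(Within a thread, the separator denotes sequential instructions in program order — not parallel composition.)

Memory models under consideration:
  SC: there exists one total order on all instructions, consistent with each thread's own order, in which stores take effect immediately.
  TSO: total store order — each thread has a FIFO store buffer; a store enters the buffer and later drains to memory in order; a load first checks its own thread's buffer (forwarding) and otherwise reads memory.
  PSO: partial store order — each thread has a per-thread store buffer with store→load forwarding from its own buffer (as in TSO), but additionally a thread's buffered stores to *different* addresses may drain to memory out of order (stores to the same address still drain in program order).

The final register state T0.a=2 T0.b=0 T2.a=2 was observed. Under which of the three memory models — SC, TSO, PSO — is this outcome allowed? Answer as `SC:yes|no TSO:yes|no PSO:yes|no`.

outcome vector order: (T0.a,T0.b,T2.a)
[SC] allowed = {000 002 020 022 100 120 122 220 222}
[TSO] allowed = {000 002 020 022 100 120 122 220 222}
[PSO] allowed = {000 002 020 022 100 102 120 122 200 202 220 222}
target 202 ∈ {PSO}

SC:no TSO:no PSO:yes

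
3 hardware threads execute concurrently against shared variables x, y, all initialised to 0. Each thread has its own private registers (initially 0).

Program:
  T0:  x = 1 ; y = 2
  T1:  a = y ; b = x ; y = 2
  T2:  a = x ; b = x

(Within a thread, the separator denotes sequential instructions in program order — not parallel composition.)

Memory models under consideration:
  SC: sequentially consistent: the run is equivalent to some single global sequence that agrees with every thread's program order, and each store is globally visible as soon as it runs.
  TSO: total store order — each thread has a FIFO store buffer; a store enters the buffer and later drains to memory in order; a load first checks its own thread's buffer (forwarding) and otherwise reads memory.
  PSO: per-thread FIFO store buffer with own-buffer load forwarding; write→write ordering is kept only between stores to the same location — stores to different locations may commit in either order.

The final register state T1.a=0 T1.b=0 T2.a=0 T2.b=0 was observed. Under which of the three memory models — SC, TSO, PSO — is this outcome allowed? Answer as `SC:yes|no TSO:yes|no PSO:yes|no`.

outcome vector order: (T1.a,T1.b,T2.a,T2.b)
SC: 9 outcomes — {(0,0,0,0) (0,0,0,1) (0,0,1,1) (0,1,0,0) (0,1,0,1) (0,1,1,1) (2,1,0,0) (2,1,0,1) (2,1,1,1)}
TSO: 9 outcomes — {(0,0,0,0) (0,0,0,1) (0,0,1,1) (0,1,0,0) (0,1,0,1) (0,1,1,1) (2,1,0,0) (2,1,0,1) (2,1,1,1)}
PSO: 12 outcomes — {(0,0,0,0) (0,0,0,1) (0,0,1,1) (0,1,0,0) (0,1,0,1) (0,1,1,1) (2,0,0,0) (2,0,0,1) (2,0,1,1) (2,1,0,0) (2,1,0,1) (2,1,1,1)}
target (0,0,0,0) ∈ {SC,TSO,PSO}

SC:yes TSO:yes PSO:yes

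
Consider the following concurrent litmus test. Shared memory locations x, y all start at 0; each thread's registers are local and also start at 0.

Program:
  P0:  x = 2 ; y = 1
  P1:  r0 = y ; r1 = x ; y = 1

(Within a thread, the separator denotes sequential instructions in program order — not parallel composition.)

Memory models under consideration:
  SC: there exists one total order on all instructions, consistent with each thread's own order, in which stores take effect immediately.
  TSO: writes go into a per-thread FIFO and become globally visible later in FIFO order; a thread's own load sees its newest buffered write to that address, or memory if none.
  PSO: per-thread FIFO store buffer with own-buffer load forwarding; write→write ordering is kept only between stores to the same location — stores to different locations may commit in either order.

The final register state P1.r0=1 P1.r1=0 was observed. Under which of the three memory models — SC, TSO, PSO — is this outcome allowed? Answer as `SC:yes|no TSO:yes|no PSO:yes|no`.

outcome vector order: (P1.r0,P1.r1)
SC (3): 0/0; 0/2; 1/2
TSO (3): 0/0; 0/2; 1/2
PSO (4): 0/0; 0/2; 1/0; 1/2
target 1/0 ∈ {PSO}

SC:no TSO:no PSO:yes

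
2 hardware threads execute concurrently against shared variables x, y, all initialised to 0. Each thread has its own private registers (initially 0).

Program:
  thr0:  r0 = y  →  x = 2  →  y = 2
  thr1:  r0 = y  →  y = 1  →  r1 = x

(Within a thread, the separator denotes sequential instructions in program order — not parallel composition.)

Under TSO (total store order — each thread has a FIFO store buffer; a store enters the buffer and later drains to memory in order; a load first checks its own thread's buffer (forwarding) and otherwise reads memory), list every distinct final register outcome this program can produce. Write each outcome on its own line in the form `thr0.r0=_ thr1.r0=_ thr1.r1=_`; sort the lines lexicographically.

thr0.r0=0 thr1.r0=0 thr1.r1=0
thr0.r0=0 thr1.r0=0 thr1.r1=2
thr0.r0=0 thr1.r0=2 thr1.r1=2
thr0.r0=1 thr1.r0=0 thr1.r1=0
thr0.r0=1 thr1.r0=0 thr1.r1=2

outcome vector order: (thr0.r0,thr1.r0,thr1.r1)
|TSO outcomes| = 5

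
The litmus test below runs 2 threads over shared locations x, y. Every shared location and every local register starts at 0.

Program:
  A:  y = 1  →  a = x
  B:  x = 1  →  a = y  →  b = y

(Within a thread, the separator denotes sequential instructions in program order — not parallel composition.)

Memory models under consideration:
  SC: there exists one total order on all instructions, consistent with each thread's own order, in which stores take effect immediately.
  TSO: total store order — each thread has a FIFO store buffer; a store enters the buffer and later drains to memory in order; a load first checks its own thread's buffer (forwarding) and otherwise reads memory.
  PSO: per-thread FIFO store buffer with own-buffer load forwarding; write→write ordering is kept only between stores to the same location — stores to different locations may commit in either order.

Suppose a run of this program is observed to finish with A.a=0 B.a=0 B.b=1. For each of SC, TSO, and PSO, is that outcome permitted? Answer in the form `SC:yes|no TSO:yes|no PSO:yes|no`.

outcome vector order: (A.a,B.a,B.b)
SC: 4 outcomes — {(0,1,1) (1,0,0) (1,0,1) (1,1,1)}
TSO: 6 outcomes — {(0,0,0) (0,0,1) (0,1,1) (1,0,0) (1,0,1) (1,1,1)}
PSO: 6 outcomes — {(0,0,0) (0,0,1) (0,1,1) (1,0,0) (1,0,1) (1,1,1)}
target (0,0,1) ∈ {TSO,PSO}

SC:no TSO:yes PSO:yes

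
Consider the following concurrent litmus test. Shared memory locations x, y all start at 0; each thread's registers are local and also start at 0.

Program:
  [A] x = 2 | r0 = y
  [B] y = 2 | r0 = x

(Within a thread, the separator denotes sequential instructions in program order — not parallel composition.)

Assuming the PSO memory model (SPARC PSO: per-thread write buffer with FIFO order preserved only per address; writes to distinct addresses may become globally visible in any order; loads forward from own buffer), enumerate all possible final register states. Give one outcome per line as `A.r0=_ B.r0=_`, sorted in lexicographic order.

outcome vector order: (A.r0,B.r0)
|PSO outcomes| = 4

A.r0=0 B.r0=0
A.r0=0 B.r0=2
A.r0=2 B.r0=0
A.r0=2 B.r0=2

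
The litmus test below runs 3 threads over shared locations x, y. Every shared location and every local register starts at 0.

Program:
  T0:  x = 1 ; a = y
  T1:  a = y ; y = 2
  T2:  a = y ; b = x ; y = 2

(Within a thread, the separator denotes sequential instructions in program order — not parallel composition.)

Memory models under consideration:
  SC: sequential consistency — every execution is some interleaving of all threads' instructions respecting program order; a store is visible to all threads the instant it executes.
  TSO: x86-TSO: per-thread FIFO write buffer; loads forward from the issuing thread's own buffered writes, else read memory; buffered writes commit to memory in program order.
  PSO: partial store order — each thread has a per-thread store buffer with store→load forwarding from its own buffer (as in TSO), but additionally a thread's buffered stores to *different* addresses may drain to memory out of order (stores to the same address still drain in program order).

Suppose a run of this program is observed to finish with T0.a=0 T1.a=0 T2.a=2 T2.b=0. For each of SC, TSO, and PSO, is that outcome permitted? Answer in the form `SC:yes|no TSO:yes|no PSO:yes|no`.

SC:no TSO:yes PSO:yes

outcome vector order: (T0.a,T1.a,T2.a,T2.b)
[SC] allowed = {<0 0 0 0>, <0 0 0 1>, <0 0 2 1>, <0 2 0 0>, <0 2 0 1>, <2 0 0 0>, <2 0 0 1>, <2 0 2 0>, <2 0 2 1>, <2 2 0 0>, <2 2 0 1>}
[TSO] allowed = {<0 0 0 0>, <0 0 0 1>, <0 0 2 0>, <0 0 2 1>, <0 2 0 0>, <0 2 0 1>, <2 0 0 0>, <2 0 0 1>, <2 0 2 0>, <2 0 2 1>, <2 2 0 0>, <2 2 0 1>}
[PSO] allowed = {<0 0 0 0>, <0 0 0 1>, <0 0 2 0>, <0 0 2 1>, <0 2 0 0>, <0 2 0 1>, <2 0 0 0>, <2 0 0 1>, <2 0 2 0>, <2 0 2 1>, <2 2 0 0>, <2 2 0 1>}
target <0 0 2 0> ∈ {TSO,PSO}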